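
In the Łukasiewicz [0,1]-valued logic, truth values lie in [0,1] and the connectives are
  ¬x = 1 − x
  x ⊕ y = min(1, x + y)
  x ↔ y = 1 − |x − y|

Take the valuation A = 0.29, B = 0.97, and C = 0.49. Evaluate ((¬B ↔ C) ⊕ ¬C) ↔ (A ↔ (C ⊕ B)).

¬B = 1 − 0.97 = 0.03
¬B ↔ C = 1 − |0.03 − 0.49| = 1 − 0.46 = 0.54
¬C = 1 − 0.49 = 0.51
(¬B ↔ C) ⊕ ¬C = min(1, 0.54 + 0.51) = min(1, 1.05) = 1.00
C ⊕ B = min(1, 0.49 + 0.97) = min(1, 1.46) = 1.00
A ↔ (C ⊕ B) = 1 − |0.29 − 1.00| = 1 − 0.71 = 0.29
((¬B ↔ C) ⊕ ¬C) ↔ (A ↔ (C ⊕ B)) = 1 − |1.00 − 0.29| = 1 − 0.71 = 0.29

0.29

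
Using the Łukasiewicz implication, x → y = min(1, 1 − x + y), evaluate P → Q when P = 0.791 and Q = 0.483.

0.692

P → Q = min(1, 1 − 0.791 + 0.483) = min(1, 0.692) = 0.692
For comparison, the Gödel implication (1 if x ≤ y else y) would give 0.483.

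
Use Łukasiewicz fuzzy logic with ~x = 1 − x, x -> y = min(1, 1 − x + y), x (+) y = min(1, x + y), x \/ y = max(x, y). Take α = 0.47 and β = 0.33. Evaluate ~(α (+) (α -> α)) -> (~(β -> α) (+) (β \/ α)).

α -> α = min(1, 1 − 0.47 + 0.47) = min(1, 1.00) = 1.00
α (+) (α -> α) = min(1, 0.47 + 1.00) = min(1, 1.47) = 1.00
~(α (+) (α -> α)) = 1 − 1.00 = 0.00
β -> α = min(1, 1 − 0.33 + 0.47) = min(1, 1.14) = 1.00
~(β -> α) = 1 − 1.00 = 0.00
β \/ α = max(0.33, 0.47) = 0.47
~(β -> α) (+) (β \/ α) = min(1, 0.00 + 0.47) = min(1, 0.47) = 0.47
~(α (+) (α -> α)) -> (~(β -> α) (+) (β \/ α)) = min(1, 1 − 0.00 + 0.47) = min(1, 1.47) = 1.00

1.00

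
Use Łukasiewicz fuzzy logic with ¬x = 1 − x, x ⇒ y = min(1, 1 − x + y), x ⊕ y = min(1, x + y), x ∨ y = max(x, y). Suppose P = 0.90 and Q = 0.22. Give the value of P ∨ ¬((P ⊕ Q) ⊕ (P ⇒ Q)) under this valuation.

P ⊕ Q = min(1, 0.90 + 0.22) = min(1, 1.12) = 1.00
P ⇒ Q = min(1, 1 − 0.90 + 0.22) = min(1, 0.32) = 0.32
(P ⊕ Q) ⊕ (P ⇒ Q) = min(1, 1.00 + 0.32) = min(1, 1.32) = 1.00
¬((P ⊕ Q) ⊕ (P ⇒ Q)) = 1 − 1.00 = 0.00
P ∨ ¬((P ⊕ Q) ⊕ (P ⇒ Q)) = max(0.90, 0.00) = 0.90

0.90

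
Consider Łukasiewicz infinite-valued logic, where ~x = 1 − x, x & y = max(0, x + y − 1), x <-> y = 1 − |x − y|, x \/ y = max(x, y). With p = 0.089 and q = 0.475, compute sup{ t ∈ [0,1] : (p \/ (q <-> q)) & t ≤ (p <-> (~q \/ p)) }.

0.564

q <-> q = 1 − |0.475 − 0.475| = 1 − 0.000 = 1.000
p \/ (q <-> q) = max(0.089, 1.000) = 1.000
So the left factor is p \/ (q <-> q) = 1.000.
~q = 1 − 0.475 = 0.525
~q \/ p = max(0.525, 0.089) = 0.525
p <-> (~q \/ p) = 1 − |0.089 − 0.525| = 1 − 0.436 = 0.564
So the right-hand bound is p <-> (~q \/ p) = 0.564.
The residuum of the Łukasiewicz t-norm gives the supremum: min(1, 1 − 1.000 + 0.564).
1 − 1.000 + 0.564 = 0.564, so t = min(1, 0.564) = 0.564.
Check: 1.000 & 0.564 = max(0, 0.564) = 0.564 ≤ 0.564.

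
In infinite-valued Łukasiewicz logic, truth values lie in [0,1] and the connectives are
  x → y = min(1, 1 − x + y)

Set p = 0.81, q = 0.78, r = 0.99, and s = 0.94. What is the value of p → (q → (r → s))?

r → s = min(1, 1 − 0.99 + 0.94) = min(1, 0.95) = 0.95
q → (r → s) = min(1, 1 − 0.78 + 0.95) = min(1, 1.17) = 1.00
p → (q → (r → s)) = min(1, 1 − 0.81 + 1.00) = min(1, 1.19) = 1.00

1.00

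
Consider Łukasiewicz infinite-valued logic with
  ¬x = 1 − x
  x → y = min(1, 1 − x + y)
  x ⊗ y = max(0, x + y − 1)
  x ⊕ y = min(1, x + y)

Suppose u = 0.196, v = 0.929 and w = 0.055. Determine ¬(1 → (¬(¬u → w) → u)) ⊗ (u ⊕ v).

0.553

¬u = 1 − 0.196 = 0.804
¬u → w = min(1, 1 − 0.804 + 0.055) = min(1, 0.251) = 0.251
¬(¬u → w) = 1 − 0.251 = 0.749
¬(¬u → w) → u = min(1, 1 − 0.749 + 0.196) = min(1, 0.447) = 0.447
1 → (¬(¬u → w) → u) = min(1, 1 − 1.000 + 0.447) = min(1, 0.447) = 0.447
¬(1 → (¬(¬u → w) → u)) = 1 − 0.447 = 0.553
u ⊕ v = min(1, 0.196 + 0.929) = min(1, 1.125) = 1.000
¬(1 → (¬(¬u → w) → u)) ⊗ (u ⊕ v) = max(0, 0.553 + 1.000 − 1) = max(0, 0.553) = 0.553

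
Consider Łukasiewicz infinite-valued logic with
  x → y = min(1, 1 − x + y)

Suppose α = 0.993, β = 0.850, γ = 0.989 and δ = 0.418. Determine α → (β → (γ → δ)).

γ → δ = min(1, 1 − 0.989 + 0.418) = min(1, 0.429) = 0.429
β → (γ → δ) = min(1, 1 − 0.850 + 0.429) = min(1, 0.579) = 0.579
α → (β → (γ → δ)) = min(1, 1 − 0.993 + 0.579) = min(1, 0.586) = 0.586

0.586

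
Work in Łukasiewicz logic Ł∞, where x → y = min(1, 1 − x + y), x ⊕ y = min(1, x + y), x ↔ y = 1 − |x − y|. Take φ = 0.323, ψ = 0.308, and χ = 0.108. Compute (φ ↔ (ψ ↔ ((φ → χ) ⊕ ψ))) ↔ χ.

φ → χ = min(1, 1 − 0.323 + 0.108) = min(1, 0.785) = 0.785
(φ → χ) ⊕ ψ = min(1, 0.785 + 0.308) = min(1, 1.093) = 1.000
ψ ↔ ((φ → χ) ⊕ ψ) = 1 − |0.308 − 1.000| = 1 − 0.692 = 0.308
φ ↔ (ψ ↔ ((φ → χ) ⊕ ψ)) = 1 − |0.323 − 0.308| = 1 − 0.015 = 0.985
(φ ↔ (ψ ↔ ((φ → χ) ⊕ ψ))) ↔ χ = 1 − |0.985 − 0.108| = 1 − 0.877 = 0.123

0.123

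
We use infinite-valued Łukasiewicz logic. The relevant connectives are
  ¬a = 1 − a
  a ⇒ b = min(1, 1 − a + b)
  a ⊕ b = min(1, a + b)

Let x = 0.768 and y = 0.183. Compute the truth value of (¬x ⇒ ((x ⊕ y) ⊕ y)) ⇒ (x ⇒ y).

¬x = 1 − 0.768 = 0.232
x ⊕ y = min(1, 0.768 + 0.183) = min(1, 0.951) = 0.951
(x ⊕ y) ⊕ y = min(1, 0.951 + 0.183) = min(1, 1.134) = 1.000
¬x ⇒ ((x ⊕ y) ⊕ y) = min(1, 1 − 0.232 + 1.000) = min(1, 1.768) = 1.000
x ⇒ y = min(1, 1 − 0.768 + 0.183) = min(1, 0.415) = 0.415
(¬x ⇒ ((x ⊕ y) ⊕ y)) ⇒ (x ⇒ y) = min(1, 1 − 1.000 + 0.415) = min(1, 0.415) = 0.415

0.415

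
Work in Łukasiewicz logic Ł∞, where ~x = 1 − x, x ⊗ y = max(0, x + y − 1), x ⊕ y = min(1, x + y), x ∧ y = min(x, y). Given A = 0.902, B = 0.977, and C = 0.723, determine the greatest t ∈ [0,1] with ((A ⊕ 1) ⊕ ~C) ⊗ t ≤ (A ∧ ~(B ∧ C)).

0.277

A ⊕ 1 = min(1, 0.902 + 1.000) = min(1, 1.902) = 1.000
~C = 1 − 0.723 = 0.277
(A ⊕ 1) ⊕ ~C = min(1, 1.000 + 0.277) = min(1, 1.277) = 1.000
So the left factor is (A ⊕ 1) ⊕ ~C = 1.000.
B ∧ C = min(0.977, 0.723) = 0.723
~(B ∧ C) = 1 − 0.723 = 0.277
A ∧ ~(B ∧ C) = min(0.902, 0.277) = 0.277
So the right-hand bound is A ∧ ~(B ∧ C) = 0.277.
The residuum of the Łukasiewicz t-norm gives the supremum: min(1, 1 − 1.000 + 0.277).
1 − 1.000 + 0.277 = 0.277, so t = min(1, 0.277) = 0.277.
Check: 1.000 ⊗ 0.277 = max(0, 0.277) = 0.277 ≤ 0.277.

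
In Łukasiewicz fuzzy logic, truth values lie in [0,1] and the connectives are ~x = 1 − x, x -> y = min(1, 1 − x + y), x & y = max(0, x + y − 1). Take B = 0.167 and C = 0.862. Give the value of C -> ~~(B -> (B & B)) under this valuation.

0.971

B & B = max(0, 0.167 + 0.167 − 1) = max(0, -0.666) = 0.000
B -> (B & B) = min(1, 1 − 0.167 + 0.000) = min(1, 0.833) = 0.833
~(B -> (B & B)) = 1 − 0.833 = 0.167
~~(B -> (B & B)) = 1 − 0.167 = 0.833
C -> ~~(B -> (B & B)) = min(1, 1 − 0.862 + 0.833) = min(1, 0.971) = 0.971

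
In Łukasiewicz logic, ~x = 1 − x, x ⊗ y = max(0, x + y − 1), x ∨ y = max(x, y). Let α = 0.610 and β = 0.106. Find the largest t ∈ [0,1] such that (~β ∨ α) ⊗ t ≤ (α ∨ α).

0.716

~β = 1 − 0.106 = 0.894
~β ∨ α = max(0.894, 0.610) = 0.894
So the left factor is ~β ∨ α = 0.894.
α ∨ α = max(0.610, 0.610) = 0.610
So the right-hand bound is α ∨ α = 0.610.
The residuum of the Łukasiewicz t-norm gives the supremum: min(1, 1 − 0.894 + 0.610).
1 − 0.894 + 0.610 = 0.716, so t = min(1, 0.716) = 0.716.
Check: 0.894 ⊗ 0.716 = max(0, 0.610) = 0.610 ≤ 0.610.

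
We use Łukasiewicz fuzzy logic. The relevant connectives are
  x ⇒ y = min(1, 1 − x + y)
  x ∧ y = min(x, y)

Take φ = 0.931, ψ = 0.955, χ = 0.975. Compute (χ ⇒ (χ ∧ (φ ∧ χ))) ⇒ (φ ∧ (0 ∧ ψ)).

0.044

φ ∧ χ = min(0.931, 0.975) = 0.931
χ ∧ (φ ∧ χ) = min(0.975, 0.931) = 0.931
χ ⇒ (χ ∧ (φ ∧ χ)) = min(1, 1 − 0.975 + 0.931) = min(1, 0.956) = 0.956
0 ∧ ψ = min(0.000, 0.955) = 0.000
φ ∧ (0 ∧ ψ) = min(0.931, 0.000) = 0.000
(χ ⇒ (χ ∧ (φ ∧ χ))) ⇒ (φ ∧ (0 ∧ ψ)) = min(1, 1 − 0.956 + 0.000) = min(1, 0.044) = 0.044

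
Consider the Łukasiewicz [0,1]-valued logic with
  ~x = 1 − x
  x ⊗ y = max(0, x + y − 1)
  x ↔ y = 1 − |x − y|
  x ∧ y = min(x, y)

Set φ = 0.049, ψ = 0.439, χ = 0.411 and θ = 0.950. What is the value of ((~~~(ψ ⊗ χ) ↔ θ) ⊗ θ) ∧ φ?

0.049

ψ ⊗ χ = max(0, 0.439 + 0.411 − 1) = max(0, -0.150) = 0.000
~(ψ ⊗ χ) = 1 − 0.000 = 1.000
~~(ψ ⊗ χ) = 1 − 1.000 = 0.000
~~~(ψ ⊗ χ) = 1 − 0.000 = 1.000
~~~(ψ ⊗ χ) ↔ θ = 1 − |1.000 − 0.950| = 1 − 0.050 = 0.950
(~~~(ψ ⊗ χ) ↔ θ) ⊗ θ = max(0, 0.950 + 0.950 − 1) = max(0, 0.900) = 0.900
((~~~(ψ ⊗ χ) ↔ θ) ⊗ θ) ∧ φ = min(0.900, 0.049) = 0.049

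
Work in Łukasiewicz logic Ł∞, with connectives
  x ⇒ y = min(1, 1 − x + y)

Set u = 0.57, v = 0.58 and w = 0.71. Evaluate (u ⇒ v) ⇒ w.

u ⇒ v = min(1, 1 − 0.57 + 0.58) = min(1, 1.01) = 1.00
(u ⇒ v) ⇒ w = min(1, 1 − 1.00 + 0.71) = min(1, 0.71) = 0.71

0.71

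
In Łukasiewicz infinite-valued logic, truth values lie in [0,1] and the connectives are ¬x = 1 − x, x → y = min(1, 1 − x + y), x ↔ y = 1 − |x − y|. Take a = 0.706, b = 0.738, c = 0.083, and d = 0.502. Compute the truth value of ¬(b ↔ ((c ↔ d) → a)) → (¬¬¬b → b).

1.000

c ↔ d = 1 − |0.083 − 0.502| = 1 − 0.419 = 0.581
(c ↔ d) → a = min(1, 1 − 0.581 + 0.706) = min(1, 1.125) = 1.000
b ↔ ((c ↔ d) → a) = 1 − |0.738 − 1.000| = 1 − 0.262 = 0.738
¬(b ↔ ((c ↔ d) → a)) = 1 − 0.738 = 0.262
¬b = 1 − 0.738 = 0.262
¬¬b = 1 − 0.262 = 0.738
¬¬¬b = 1 − 0.738 = 0.262
¬¬¬b → b = min(1, 1 − 0.262 + 0.738) = min(1, 1.476) = 1.000
¬(b ↔ ((c ↔ d) → a)) → (¬¬¬b → b) = min(1, 1 − 0.262 + 1.000) = min(1, 1.738) = 1.000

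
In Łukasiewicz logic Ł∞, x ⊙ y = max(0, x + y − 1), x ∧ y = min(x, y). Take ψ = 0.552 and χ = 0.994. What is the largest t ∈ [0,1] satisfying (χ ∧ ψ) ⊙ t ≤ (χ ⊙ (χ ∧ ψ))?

χ ∧ ψ = min(0.994, 0.552) = 0.552
So the left factor is χ ∧ ψ = 0.552.
χ ⊙ (χ ∧ ψ) = max(0, 0.994 + 0.552 − 1) = max(0, 0.546) = 0.546
So the right-hand bound is χ ⊙ (χ ∧ ψ) = 0.546.
The residuum of the Łukasiewicz t-norm gives the supremum: min(1, 1 − 0.552 + 0.546).
1 − 0.552 + 0.546 = 0.994, so t = min(1, 0.994) = 0.994.
Check: 0.552 ⊙ 0.994 = max(0, 0.546) = 0.546 ≤ 0.546.

0.994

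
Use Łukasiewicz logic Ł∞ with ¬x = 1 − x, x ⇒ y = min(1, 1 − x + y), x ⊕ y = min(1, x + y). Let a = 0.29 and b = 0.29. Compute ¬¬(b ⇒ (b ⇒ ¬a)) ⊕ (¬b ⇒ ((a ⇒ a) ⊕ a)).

1.00

¬a = 1 − 0.29 = 0.71
b ⇒ ¬a = min(1, 1 − 0.29 + 0.71) = min(1, 1.42) = 1.00
b ⇒ (b ⇒ ¬a) = min(1, 1 − 0.29 + 1.00) = min(1, 1.71) = 1.00
¬(b ⇒ (b ⇒ ¬a)) = 1 − 1.00 = 0.00
¬¬(b ⇒ (b ⇒ ¬a)) = 1 − 0.00 = 1.00
¬b = 1 − 0.29 = 0.71
a ⇒ a = min(1, 1 − 0.29 + 0.29) = min(1, 1.00) = 1.00
(a ⇒ a) ⊕ a = min(1, 1.00 + 0.29) = min(1, 1.29) = 1.00
¬b ⇒ ((a ⇒ a) ⊕ a) = min(1, 1 − 0.71 + 1.00) = min(1, 1.29) = 1.00
¬¬(b ⇒ (b ⇒ ¬a)) ⊕ (¬b ⇒ ((a ⇒ a) ⊕ a)) = min(1, 1.00 + 1.00) = min(1, 2.00) = 1.00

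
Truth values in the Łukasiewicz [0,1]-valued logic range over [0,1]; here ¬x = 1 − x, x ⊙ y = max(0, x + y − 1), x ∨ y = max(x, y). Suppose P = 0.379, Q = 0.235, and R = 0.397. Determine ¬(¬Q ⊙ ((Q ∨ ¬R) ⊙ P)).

¬Q = 1 − 0.235 = 0.765
¬R = 1 − 0.397 = 0.603
Q ∨ ¬R = max(0.235, 0.603) = 0.603
(Q ∨ ¬R) ⊙ P = max(0, 0.603 + 0.379 − 1) = max(0, -0.018) = 0.000
¬Q ⊙ ((Q ∨ ¬R) ⊙ P) = max(0, 0.765 + 0.000 − 1) = max(0, -0.235) = 0.000
¬(¬Q ⊙ ((Q ∨ ¬R) ⊙ P)) = 1 − 0.000 = 1.000

1.000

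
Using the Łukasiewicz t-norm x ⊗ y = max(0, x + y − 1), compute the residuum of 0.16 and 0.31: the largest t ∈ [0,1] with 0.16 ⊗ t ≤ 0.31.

The residuum of the Łukasiewicz t-norm gives the supremum: min(1, 1 − 0.16 + 0.31).
1 − 0.16 + 0.31 = 1.15, so t = min(1, 1.15) = 1.00.
Check: 0.16 ⊗ 1.00 = max(0, 0.16) = 0.16 ≤ 0.31.

1.00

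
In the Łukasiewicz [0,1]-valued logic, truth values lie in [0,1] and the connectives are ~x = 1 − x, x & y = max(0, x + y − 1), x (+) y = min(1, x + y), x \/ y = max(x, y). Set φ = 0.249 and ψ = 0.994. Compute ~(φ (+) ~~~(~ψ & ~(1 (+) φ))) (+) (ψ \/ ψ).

~ψ = 1 − 0.994 = 0.006
1 (+) φ = min(1, 1.000 + 0.249) = min(1, 1.249) = 1.000
~(1 (+) φ) = 1 − 1.000 = 0.000
~ψ & ~(1 (+) φ) = max(0, 0.006 + 0.000 − 1) = max(0, -0.994) = 0.000
~(~ψ & ~(1 (+) φ)) = 1 − 0.000 = 1.000
~~(~ψ & ~(1 (+) φ)) = 1 − 1.000 = 0.000
~~~(~ψ & ~(1 (+) φ)) = 1 − 0.000 = 1.000
φ (+) ~~~(~ψ & ~(1 (+) φ)) = min(1, 0.249 + 1.000) = min(1, 1.249) = 1.000
~(φ (+) ~~~(~ψ & ~(1 (+) φ))) = 1 − 1.000 = 0.000
ψ \/ ψ = max(0.994, 0.994) = 0.994
~(φ (+) ~~~(~ψ & ~(1 (+) φ))) (+) (ψ \/ ψ) = min(1, 0.000 + 0.994) = min(1, 0.994) = 0.994

0.994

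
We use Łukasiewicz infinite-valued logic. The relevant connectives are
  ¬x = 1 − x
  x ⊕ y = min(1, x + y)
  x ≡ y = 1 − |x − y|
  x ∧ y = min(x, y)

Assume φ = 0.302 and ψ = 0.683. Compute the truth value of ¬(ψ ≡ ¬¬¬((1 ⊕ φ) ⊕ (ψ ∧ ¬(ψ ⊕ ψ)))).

1 ⊕ φ = min(1, 1.000 + 0.302) = min(1, 1.302) = 1.000
ψ ⊕ ψ = min(1, 0.683 + 0.683) = min(1, 1.366) = 1.000
¬(ψ ⊕ ψ) = 1 − 1.000 = 0.000
ψ ∧ ¬(ψ ⊕ ψ) = min(0.683, 0.000) = 0.000
(1 ⊕ φ) ⊕ (ψ ∧ ¬(ψ ⊕ ψ)) = min(1, 1.000 + 0.000) = min(1, 1.000) = 1.000
¬((1 ⊕ φ) ⊕ (ψ ∧ ¬(ψ ⊕ ψ))) = 1 − 1.000 = 0.000
¬¬((1 ⊕ φ) ⊕ (ψ ∧ ¬(ψ ⊕ ψ))) = 1 − 0.000 = 1.000
¬¬¬((1 ⊕ φ) ⊕ (ψ ∧ ¬(ψ ⊕ ψ))) = 1 − 1.000 = 0.000
ψ ≡ ¬¬¬((1 ⊕ φ) ⊕ (ψ ∧ ¬(ψ ⊕ ψ))) = 1 − |0.683 − 0.000| = 1 − 0.683 = 0.317
¬(ψ ≡ ¬¬¬((1 ⊕ φ) ⊕ (ψ ∧ ¬(ψ ⊕ ψ)))) = 1 − 0.317 = 0.683

0.683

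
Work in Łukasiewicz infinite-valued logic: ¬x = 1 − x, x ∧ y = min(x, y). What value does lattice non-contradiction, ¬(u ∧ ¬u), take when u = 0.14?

¬u = 1 − 0.14 = 0.86
u ∧ ¬u = min(0.14, 0.86) = 0.14
¬(u ∧ ¬u) = 1 − 0.14 = 0.86
(The value 0.86 < 1 shows this instance is not satisfied; not a Ł∞-tautology — its value is 1 − min(a, 1−a).)

0.86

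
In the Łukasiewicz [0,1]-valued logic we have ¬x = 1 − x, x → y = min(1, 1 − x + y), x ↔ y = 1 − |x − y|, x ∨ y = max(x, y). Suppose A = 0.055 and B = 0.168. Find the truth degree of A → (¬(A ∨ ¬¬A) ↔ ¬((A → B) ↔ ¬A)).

¬A = 1 − 0.055 = 0.945
¬¬A = 1 − 0.945 = 0.055
A ∨ ¬¬A = max(0.055, 0.055) = 0.055
¬(A ∨ ¬¬A) = 1 − 0.055 = 0.945
A → B = min(1, 1 − 0.055 + 0.168) = min(1, 1.113) = 1.000
(A → B) ↔ ¬A = 1 − |1.000 − 0.945| = 1 − 0.055 = 0.945
¬((A → B) ↔ ¬A) = 1 − 0.945 = 0.055
¬(A ∨ ¬¬A) ↔ ¬((A → B) ↔ ¬A) = 1 − |0.945 − 0.055| = 1 − 0.890 = 0.110
A → (¬(A ∨ ¬¬A) ↔ ¬((A → B) ↔ ¬A)) = min(1, 1 − 0.055 + 0.110) = min(1, 1.055) = 1.000

1.000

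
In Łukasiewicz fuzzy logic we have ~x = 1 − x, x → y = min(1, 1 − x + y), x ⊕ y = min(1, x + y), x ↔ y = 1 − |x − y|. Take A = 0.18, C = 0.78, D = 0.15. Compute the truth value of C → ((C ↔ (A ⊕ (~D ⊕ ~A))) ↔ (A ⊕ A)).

0.80

~D = 1 − 0.15 = 0.85
~A = 1 − 0.18 = 0.82
~D ⊕ ~A = min(1, 0.85 + 0.82) = min(1, 1.67) = 1.00
A ⊕ (~D ⊕ ~A) = min(1, 0.18 + 1.00) = min(1, 1.18) = 1.00
C ↔ (A ⊕ (~D ⊕ ~A)) = 1 − |0.78 − 1.00| = 1 − 0.22 = 0.78
A ⊕ A = min(1, 0.18 + 0.18) = min(1, 0.36) = 0.36
(C ↔ (A ⊕ (~D ⊕ ~A))) ↔ (A ⊕ A) = 1 − |0.78 − 0.36| = 1 − 0.42 = 0.58
C → ((C ↔ (A ⊕ (~D ⊕ ~A))) ↔ (A ⊕ A)) = min(1, 1 − 0.78 + 0.58) = min(1, 0.80) = 0.80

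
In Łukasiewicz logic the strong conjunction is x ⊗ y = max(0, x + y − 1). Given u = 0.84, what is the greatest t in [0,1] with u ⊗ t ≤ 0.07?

The residuum of the Łukasiewicz t-norm gives the supremum: min(1, 1 − 0.84 + 0.07).
1 − 0.84 + 0.07 = 0.23, so t = min(1, 0.23) = 0.23.
Check: 0.84 ⊗ 0.23 = max(0, 0.07) = 0.07 ≤ 0.07.

0.23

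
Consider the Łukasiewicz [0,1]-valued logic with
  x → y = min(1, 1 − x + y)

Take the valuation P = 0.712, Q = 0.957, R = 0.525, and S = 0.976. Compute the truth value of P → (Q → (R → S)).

1.000

R → S = min(1, 1 − 0.525 + 0.976) = min(1, 1.451) = 1.000
Q → (R → S) = min(1, 1 − 0.957 + 1.000) = min(1, 1.043) = 1.000
P → (Q → (R → S)) = min(1, 1 − 0.712 + 1.000) = min(1, 1.288) = 1.000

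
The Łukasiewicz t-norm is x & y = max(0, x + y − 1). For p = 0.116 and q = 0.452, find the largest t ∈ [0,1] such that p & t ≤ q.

The residuum of the Łukasiewicz t-norm gives the supremum: min(1, 1 − 0.116 + 0.452).
1 − 0.116 + 0.452 = 1.336, so t = min(1, 1.336) = 1.000.
Check: 0.116 & 1.000 = max(0, 0.116) = 0.116 ≤ 0.452.

1.000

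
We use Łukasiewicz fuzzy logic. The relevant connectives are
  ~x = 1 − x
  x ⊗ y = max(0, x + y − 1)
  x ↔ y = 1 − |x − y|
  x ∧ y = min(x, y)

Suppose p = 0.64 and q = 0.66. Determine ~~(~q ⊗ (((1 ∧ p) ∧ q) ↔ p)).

~q = 1 − 0.66 = 0.34
1 ∧ p = min(1.00, 0.64) = 0.64
(1 ∧ p) ∧ q = min(0.64, 0.66) = 0.64
((1 ∧ p) ∧ q) ↔ p = 1 − |0.64 − 0.64| = 1 − 0.00 = 1.00
~q ⊗ (((1 ∧ p) ∧ q) ↔ p) = max(0, 0.34 + 1.00 − 1) = max(0, 0.34) = 0.34
~(~q ⊗ (((1 ∧ p) ∧ q) ↔ p)) = 1 − 0.34 = 0.66
~~(~q ⊗ (((1 ∧ p) ∧ q) ↔ p)) = 1 − 0.66 = 0.34

0.34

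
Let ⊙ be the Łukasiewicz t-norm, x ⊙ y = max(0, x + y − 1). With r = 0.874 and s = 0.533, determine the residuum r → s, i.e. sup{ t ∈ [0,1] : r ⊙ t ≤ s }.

0.659

The residuum of the Łukasiewicz t-norm gives the supremum: min(1, 1 − 0.874 + 0.533).
1 − 0.874 + 0.533 = 0.659, so t = min(1, 0.659) = 0.659.
Check: 0.874 ⊙ 0.659 = max(0, 0.533) = 0.533 ≤ 0.533.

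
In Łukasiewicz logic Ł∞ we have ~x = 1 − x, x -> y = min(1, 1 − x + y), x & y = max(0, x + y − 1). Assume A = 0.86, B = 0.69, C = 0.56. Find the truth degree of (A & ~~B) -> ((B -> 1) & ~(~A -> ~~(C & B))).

~B = 1 − 0.69 = 0.31
~~B = 1 − 0.31 = 0.69
A & ~~B = max(0, 0.86 + 0.69 − 1) = max(0, 0.55) = 0.55
B -> 1 = min(1, 1 − 0.69 + 1.00) = min(1, 1.31) = 1.00
~A = 1 − 0.86 = 0.14
C & B = max(0, 0.56 + 0.69 − 1) = max(0, 0.25) = 0.25
~(C & B) = 1 − 0.25 = 0.75
~~(C & B) = 1 − 0.75 = 0.25
~A -> ~~(C & B) = min(1, 1 − 0.14 + 0.25) = min(1, 1.11) = 1.00
~(~A -> ~~(C & B)) = 1 − 1.00 = 0.00
(B -> 1) & ~(~A -> ~~(C & B)) = max(0, 1.00 + 0.00 − 1) = max(0, 0.00) = 0.00
(A & ~~B) -> ((B -> 1) & ~(~A -> ~~(C & B))) = min(1, 1 − 0.55 + 0.00) = min(1, 0.45) = 0.45

0.45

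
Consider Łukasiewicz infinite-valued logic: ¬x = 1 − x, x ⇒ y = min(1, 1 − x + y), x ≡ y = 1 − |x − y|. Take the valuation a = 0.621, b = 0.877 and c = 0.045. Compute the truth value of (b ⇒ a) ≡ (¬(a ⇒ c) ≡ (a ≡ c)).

0.896

b ⇒ a = min(1, 1 − 0.877 + 0.621) = min(1, 0.744) = 0.744
a ⇒ c = min(1, 1 − 0.621 + 0.045) = min(1, 0.424) = 0.424
¬(a ⇒ c) = 1 − 0.424 = 0.576
a ≡ c = 1 − |0.621 − 0.045| = 1 − 0.576 = 0.424
¬(a ⇒ c) ≡ (a ≡ c) = 1 − |0.576 − 0.424| = 1 − 0.152 = 0.848
(b ⇒ a) ≡ (¬(a ⇒ c) ≡ (a ≡ c)) = 1 − |0.744 − 0.848| = 1 − 0.104 = 0.896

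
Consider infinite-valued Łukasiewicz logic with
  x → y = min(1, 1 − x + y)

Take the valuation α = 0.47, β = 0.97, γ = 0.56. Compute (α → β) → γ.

α → β = min(1, 1 − 0.47 + 0.97) = min(1, 1.50) = 1.00
(α → β) → γ = min(1, 1 − 1.00 + 0.56) = min(1, 0.56) = 0.56

0.56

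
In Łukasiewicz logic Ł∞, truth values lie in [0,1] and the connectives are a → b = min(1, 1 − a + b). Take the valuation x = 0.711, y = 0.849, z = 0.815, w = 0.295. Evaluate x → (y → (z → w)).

0.920

z → w = min(1, 1 − 0.815 + 0.295) = min(1, 0.480) = 0.480
y → (z → w) = min(1, 1 − 0.849 + 0.480) = min(1, 0.631) = 0.631
x → (y → (z → w)) = min(1, 1 − 0.711 + 0.631) = min(1, 0.920) = 0.920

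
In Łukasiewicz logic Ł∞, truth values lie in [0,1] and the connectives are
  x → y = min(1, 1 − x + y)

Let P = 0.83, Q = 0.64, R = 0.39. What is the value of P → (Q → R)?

0.92

Q → R = min(1, 1 − 0.64 + 0.39) = min(1, 0.75) = 0.75
P → (Q → R) = min(1, 1 − 0.83 + 0.75) = min(1, 0.92) = 0.92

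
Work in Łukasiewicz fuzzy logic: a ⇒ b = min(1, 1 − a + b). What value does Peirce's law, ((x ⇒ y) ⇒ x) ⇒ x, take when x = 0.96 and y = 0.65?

x ⇒ y = min(1, 1 − 0.96 + 0.65) = min(1, 0.69) = 0.69
(x ⇒ y) ⇒ x = min(1, 1 − 0.69 + 0.96) = min(1, 1.27) = 1.00
((x ⇒ y) ⇒ x) ⇒ x = min(1, 1 − 1.00 + 0.96) = min(1, 0.96) = 0.96
(The value 0.96 < 1 shows this instance is not satisfied; not a Ł∞-tautology in general.)

0.96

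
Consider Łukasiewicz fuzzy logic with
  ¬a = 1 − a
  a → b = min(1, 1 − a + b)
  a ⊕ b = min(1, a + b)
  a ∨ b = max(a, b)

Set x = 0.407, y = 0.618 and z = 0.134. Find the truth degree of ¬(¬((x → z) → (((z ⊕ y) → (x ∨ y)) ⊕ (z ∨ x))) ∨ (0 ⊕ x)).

x → z = min(1, 1 − 0.407 + 0.134) = min(1, 0.727) = 0.727
z ⊕ y = min(1, 0.134 + 0.618) = min(1, 0.752) = 0.752
x ∨ y = max(0.407, 0.618) = 0.618
(z ⊕ y) → (x ∨ y) = min(1, 1 − 0.752 + 0.618) = min(1, 0.866) = 0.866
z ∨ x = max(0.134, 0.407) = 0.407
((z ⊕ y) → (x ∨ y)) ⊕ (z ∨ x) = min(1, 0.866 + 0.407) = min(1, 1.273) = 1.000
(x → z) → (((z ⊕ y) → (x ∨ y)) ⊕ (z ∨ x)) = min(1, 1 − 0.727 + 1.000) = min(1, 1.273) = 1.000
¬((x → z) → (((z ⊕ y) → (x ∨ y)) ⊕ (z ∨ x))) = 1 − 1.000 = 0.000
0 ⊕ x = min(1, 0.000 + 0.407) = min(1, 0.407) = 0.407
¬((x → z) → (((z ⊕ y) → (x ∨ y)) ⊕ (z ∨ x))) ∨ (0 ⊕ x) = max(0.000, 0.407) = 0.407
¬(¬((x → z) → (((z ⊕ y) → (x ∨ y)) ⊕ (z ∨ x))) ∨ (0 ⊕ x)) = 1 − 0.407 = 0.593

0.593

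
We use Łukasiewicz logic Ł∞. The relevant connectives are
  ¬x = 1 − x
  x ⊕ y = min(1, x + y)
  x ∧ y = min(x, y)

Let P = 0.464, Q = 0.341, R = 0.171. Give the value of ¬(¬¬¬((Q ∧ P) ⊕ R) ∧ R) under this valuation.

0.829

Q ∧ P = min(0.341, 0.464) = 0.341
(Q ∧ P) ⊕ R = min(1, 0.341 + 0.171) = min(1, 0.512) = 0.512
¬((Q ∧ P) ⊕ R) = 1 − 0.512 = 0.488
¬¬((Q ∧ P) ⊕ R) = 1 − 0.488 = 0.512
¬¬¬((Q ∧ P) ⊕ R) = 1 − 0.512 = 0.488
¬¬¬((Q ∧ P) ⊕ R) ∧ R = min(0.488, 0.171) = 0.171
¬(¬¬¬((Q ∧ P) ⊕ R) ∧ R) = 1 − 0.171 = 0.829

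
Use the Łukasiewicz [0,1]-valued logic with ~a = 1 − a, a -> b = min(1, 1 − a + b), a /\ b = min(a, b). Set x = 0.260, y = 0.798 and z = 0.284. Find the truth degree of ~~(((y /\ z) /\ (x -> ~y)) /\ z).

0.284

y /\ z = min(0.798, 0.284) = 0.284
~y = 1 − 0.798 = 0.202
x -> ~y = min(1, 1 − 0.260 + 0.202) = min(1, 0.942) = 0.942
(y /\ z) /\ (x -> ~y) = min(0.284, 0.942) = 0.284
((y /\ z) /\ (x -> ~y)) /\ z = min(0.284, 0.284) = 0.284
~(((y /\ z) /\ (x -> ~y)) /\ z) = 1 − 0.284 = 0.716
~~(((y /\ z) /\ (x -> ~y)) /\ z) = 1 − 0.716 = 0.284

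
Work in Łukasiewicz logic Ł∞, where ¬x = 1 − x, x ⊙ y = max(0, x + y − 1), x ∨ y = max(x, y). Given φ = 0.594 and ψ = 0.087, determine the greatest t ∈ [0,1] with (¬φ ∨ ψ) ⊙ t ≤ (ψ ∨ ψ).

0.681

¬φ = 1 − 0.594 = 0.406
¬φ ∨ ψ = max(0.406, 0.087) = 0.406
So the left factor is ¬φ ∨ ψ = 0.406.
ψ ∨ ψ = max(0.087, 0.087) = 0.087
So the right-hand bound is ψ ∨ ψ = 0.087.
The residuum of the Łukasiewicz t-norm gives the supremum: min(1, 1 − 0.406 + 0.087).
1 − 0.406 + 0.087 = 0.681, so t = min(1, 0.681) = 0.681.
Check: 0.406 ⊙ 0.681 = max(0, 0.087) = 0.087 ≤ 0.087.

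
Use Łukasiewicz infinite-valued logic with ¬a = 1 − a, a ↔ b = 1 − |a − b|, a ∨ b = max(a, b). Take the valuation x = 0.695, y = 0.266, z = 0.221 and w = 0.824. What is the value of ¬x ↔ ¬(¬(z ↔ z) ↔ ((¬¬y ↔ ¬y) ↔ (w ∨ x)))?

0.597

¬x = 1 − 0.695 = 0.305
z ↔ z = 1 − |0.221 − 0.221| = 1 − 0.000 = 1.000
¬(z ↔ z) = 1 − 1.000 = 0.000
¬y = 1 − 0.266 = 0.734
¬¬y = 1 − 0.734 = 0.266
¬¬y ↔ ¬y = 1 − |0.266 − 0.734| = 1 − 0.468 = 0.532
w ∨ x = max(0.824, 0.695) = 0.824
(¬¬y ↔ ¬y) ↔ (w ∨ x) = 1 − |0.532 − 0.824| = 1 − 0.292 = 0.708
¬(z ↔ z) ↔ ((¬¬y ↔ ¬y) ↔ (w ∨ x)) = 1 − |0.000 − 0.708| = 1 − 0.708 = 0.292
¬(¬(z ↔ z) ↔ ((¬¬y ↔ ¬y) ↔ (w ∨ x))) = 1 − 0.292 = 0.708
¬x ↔ ¬(¬(z ↔ z) ↔ ((¬¬y ↔ ¬y) ↔ (w ∨ x))) = 1 − |0.305 − 0.708| = 1 − 0.403 = 0.597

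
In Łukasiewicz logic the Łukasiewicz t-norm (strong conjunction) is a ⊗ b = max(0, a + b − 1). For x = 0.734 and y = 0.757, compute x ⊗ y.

x ⊗ y = max(0, 0.734 + 0.757 − 1) = max(0, 0.491) = 0.491
For comparison, the Gödel (minimum) t-norm min(a, b) would give 0.734.

0.491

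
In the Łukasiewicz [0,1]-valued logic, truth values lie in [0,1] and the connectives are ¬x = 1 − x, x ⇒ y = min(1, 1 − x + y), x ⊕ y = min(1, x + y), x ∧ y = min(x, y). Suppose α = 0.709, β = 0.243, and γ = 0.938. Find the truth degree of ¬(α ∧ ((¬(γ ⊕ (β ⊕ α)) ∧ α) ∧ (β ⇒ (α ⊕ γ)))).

1.000

β ⊕ α = min(1, 0.243 + 0.709) = min(1, 0.952) = 0.952
γ ⊕ (β ⊕ α) = min(1, 0.938 + 0.952) = min(1, 1.890) = 1.000
¬(γ ⊕ (β ⊕ α)) = 1 − 1.000 = 0.000
¬(γ ⊕ (β ⊕ α)) ∧ α = min(0.000, 0.709) = 0.000
α ⊕ γ = min(1, 0.709 + 0.938) = min(1, 1.647) = 1.000
β ⇒ (α ⊕ γ) = min(1, 1 − 0.243 + 1.000) = min(1, 1.757) = 1.000
(¬(γ ⊕ (β ⊕ α)) ∧ α) ∧ (β ⇒ (α ⊕ γ)) = min(0.000, 1.000) = 0.000
α ∧ ((¬(γ ⊕ (β ⊕ α)) ∧ α) ∧ (β ⇒ (α ⊕ γ))) = min(0.709, 0.000) = 0.000
¬(α ∧ ((¬(γ ⊕ (β ⊕ α)) ∧ α) ∧ (β ⇒ (α ⊕ γ)))) = 1 − 0.000 = 1.000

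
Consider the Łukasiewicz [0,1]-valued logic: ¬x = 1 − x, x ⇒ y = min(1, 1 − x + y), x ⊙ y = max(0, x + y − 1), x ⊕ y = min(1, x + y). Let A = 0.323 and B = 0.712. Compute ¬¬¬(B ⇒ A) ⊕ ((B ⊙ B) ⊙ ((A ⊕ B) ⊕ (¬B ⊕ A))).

B ⇒ A = min(1, 1 − 0.712 + 0.323) = min(1, 0.611) = 0.611
¬(B ⇒ A) = 1 − 0.611 = 0.389
¬¬(B ⇒ A) = 1 − 0.389 = 0.611
¬¬¬(B ⇒ A) = 1 − 0.611 = 0.389
B ⊙ B = max(0, 0.712 + 0.712 − 1) = max(0, 0.424) = 0.424
A ⊕ B = min(1, 0.323 + 0.712) = min(1, 1.035) = 1.000
¬B = 1 − 0.712 = 0.288
¬B ⊕ A = min(1, 0.288 + 0.323) = min(1, 0.611) = 0.611
(A ⊕ B) ⊕ (¬B ⊕ A) = min(1, 1.000 + 0.611) = min(1, 1.611) = 1.000
(B ⊙ B) ⊙ ((A ⊕ B) ⊕ (¬B ⊕ A)) = max(0, 0.424 + 1.000 − 1) = max(0, 0.424) = 0.424
¬¬¬(B ⇒ A) ⊕ ((B ⊙ B) ⊙ ((A ⊕ B) ⊕ (¬B ⊕ A))) = min(1, 0.389 + 0.424) = min(1, 0.813) = 0.813

0.813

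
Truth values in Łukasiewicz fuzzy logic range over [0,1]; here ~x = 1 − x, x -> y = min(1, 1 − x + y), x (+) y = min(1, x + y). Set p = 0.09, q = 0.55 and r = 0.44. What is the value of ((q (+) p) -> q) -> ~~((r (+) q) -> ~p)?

1.00

q (+) p = min(1, 0.55 + 0.09) = min(1, 0.64) = 0.64
(q (+) p) -> q = min(1, 1 − 0.64 + 0.55) = min(1, 0.91) = 0.91
r (+) q = min(1, 0.44 + 0.55) = min(1, 0.99) = 0.99
~p = 1 − 0.09 = 0.91
(r (+) q) -> ~p = min(1, 1 − 0.99 + 0.91) = min(1, 0.92) = 0.92
~((r (+) q) -> ~p) = 1 − 0.92 = 0.08
~~((r (+) q) -> ~p) = 1 − 0.08 = 0.92
((q (+) p) -> q) -> ~~((r (+) q) -> ~p) = min(1, 1 − 0.91 + 0.92) = min(1, 1.01) = 1.00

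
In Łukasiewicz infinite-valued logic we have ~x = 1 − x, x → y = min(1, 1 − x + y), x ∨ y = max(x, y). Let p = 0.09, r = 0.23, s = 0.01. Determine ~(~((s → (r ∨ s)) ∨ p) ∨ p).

0.91

r ∨ s = max(0.23, 0.01) = 0.23
s → (r ∨ s) = min(1, 1 − 0.01 + 0.23) = min(1, 1.22) = 1.00
(s → (r ∨ s)) ∨ p = max(1.00, 0.09) = 1.00
~((s → (r ∨ s)) ∨ p) = 1 − 1.00 = 0.00
~((s → (r ∨ s)) ∨ p) ∨ p = max(0.00, 0.09) = 0.09
~(~((s → (r ∨ s)) ∨ p) ∨ p) = 1 − 0.09 = 0.91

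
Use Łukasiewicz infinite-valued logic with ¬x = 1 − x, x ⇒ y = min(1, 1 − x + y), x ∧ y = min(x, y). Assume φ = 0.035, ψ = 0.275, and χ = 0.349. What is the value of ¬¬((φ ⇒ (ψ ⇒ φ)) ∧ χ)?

0.349

ψ ⇒ φ = min(1, 1 − 0.275 + 0.035) = min(1, 0.760) = 0.760
φ ⇒ (ψ ⇒ φ) = min(1, 1 − 0.035 + 0.760) = min(1, 1.725) = 1.000
(φ ⇒ (ψ ⇒ φ)) ∧ χ = min(1.000, 0.349) = 0.349
¬((φ ⇒ (ψ ⇒ φ)) ∧ χ) = 1 − 0.349 = 0.651
¬¬((φ ⇒ (ψ ⇒ φ)) ∧ χ) = 1 − 0.651 = 0.349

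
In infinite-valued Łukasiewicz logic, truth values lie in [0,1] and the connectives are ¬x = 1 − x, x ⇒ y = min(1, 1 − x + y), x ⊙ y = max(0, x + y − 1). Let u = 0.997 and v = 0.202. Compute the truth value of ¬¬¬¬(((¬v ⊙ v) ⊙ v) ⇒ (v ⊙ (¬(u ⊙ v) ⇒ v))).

¬v = 1 − 0.202 = 0.798
¬v ⊙ v = max(0, 0.798 + 0.202 − 1) = max(0, 0.000) = 0.000
(¬v ⊙ v) ⊙ v = max(0, 0.000 + 0.202 − 1) = max(0, -0.798) = 0.000
u ⊙ v = max(0, 0.997 + 0.202 − 1) = max(0, 0.199) = 0.199
¬(u ⊙ v) = 1 − 0.199 = 0.801
¬(u ⊙ v) ⇒ v = min(1, 1 − 0.801 + 0.202) = min(1, 0.401) = 0.401
v ⊙ (¬(u ⊙ v) ⇒ v) = max(0, 0.202 + 0.401 − 1) = max(0, -0.397) = 0.000
((¬v ⊙ v) ⊙ v) ⇒ (v ⊙ (¬(u ⊙ v) ⇒ v)) = min(1, 1 − 0.000 + 0.000) = min(1, 1.000) = 1.000
¬(((¬v ⊙ v) ⊙ v) ⇒ (v ⊙ (¬(u ⊙ v) ⇒ v))) = 1 − 1.000 = 0.000
¬¬(((¬v ⊙ v) ⊙ v) ⇒ (v ⊙ (¬(u ⊙ v) ⇒ v))) = 1 − 0.000 = 1.000
¬¬¬(((¬v ⊙ v) ⊙ v) ⇒ (v ⊙ (¬(u ⊙ v) ⇒ v))) = 1 − 1.000 = 0.000
¬¬¬¬(((¬v ⊙ v) ⊙ v) ⇒ (v ⊙ (¬(u ⊙ v) ⇒ v))) = 1 − 0.000 = 1.000

1.000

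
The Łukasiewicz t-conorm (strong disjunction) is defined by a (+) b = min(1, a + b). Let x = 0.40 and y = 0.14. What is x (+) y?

0.54

x (+) y = min(1, 0.40 + 0.14) = min(1, 0.54) = 0.54
For comparison, the Gödel t-conorm max(a, b) would give 0.40.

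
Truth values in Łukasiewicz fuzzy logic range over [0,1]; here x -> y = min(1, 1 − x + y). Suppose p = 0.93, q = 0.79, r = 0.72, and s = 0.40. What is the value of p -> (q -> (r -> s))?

0.96

r -> s = min(1, 1 − 0.72 + 0.40) = min(1, 0.68) = 0.68
q -> (r -> s) = min(1, 1 − 0.79 + 0.68) = min(1, 0.89) = 0.89
p -> (q -> (r -> s)) = min(1, 1 − 0.93 + 0.89) = min(1, 0.96) = 0.96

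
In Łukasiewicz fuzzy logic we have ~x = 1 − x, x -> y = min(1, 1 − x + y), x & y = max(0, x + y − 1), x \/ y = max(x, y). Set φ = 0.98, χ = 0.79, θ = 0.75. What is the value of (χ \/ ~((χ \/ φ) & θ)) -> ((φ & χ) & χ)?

χ \/ φ = max(0.79, 0.98) = 0.98
(χ \/ φ) & θ = max(0, 0.98 + 0.75 − 1) = max(0, 0.73) = 0.73
~((χ \/ φ) & θ) = 1 − 0.73 = 0.27
χ \/ ~((χ \/ φ) & θ) = max(0.79, 0.27) = 0.79
φ & χ = max(0, 0.98 + 0.79 − 1) = max(0, 0.77) = 0.77
(φ & χ) & χ = max(0, 0.77 + 0.79 − 1) = max(0, 0.56) = 0.56
(χ \/ ~((χ \/ φ) & θ)) -> ((φ & χ) & χ) = min(1, 1 − 0.79 + 0.56) = min(1, 0.77) = 0.77

0.77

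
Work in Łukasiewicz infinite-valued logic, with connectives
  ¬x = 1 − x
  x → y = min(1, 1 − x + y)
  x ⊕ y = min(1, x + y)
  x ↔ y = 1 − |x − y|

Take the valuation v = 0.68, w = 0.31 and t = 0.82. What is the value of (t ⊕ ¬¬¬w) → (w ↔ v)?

0.63

¬w = 1 − 0.31 = 0.69
¬¬w = 1 − 0.69 = 0.31
¬¬¬w = 1 − 0.31 = 0.69
t ⊕ ¬¬¬w = min(1, 0.82 + 0.69) = min(1, 1.51) = 1.00
w ↔ v = 1 − |0.31 − 0.68| = 1 − 0.37 = 0.63
(t ⊕ ¬¬¬w) → (w ↔ v) = min(1, 1 − 1.00 + 0.63) = min(1, 0.63) = 0.63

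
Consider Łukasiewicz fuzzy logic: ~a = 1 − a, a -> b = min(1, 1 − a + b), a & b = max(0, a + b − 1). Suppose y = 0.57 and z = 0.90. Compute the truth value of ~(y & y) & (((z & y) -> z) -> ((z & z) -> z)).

y & y = max(0, 0.57 + 0.57 − 1) = max(0, 0.14) = 0.14
~(y & y) = 1 − 0.14 = 0.86
z & y = max(0, 0.90 + 0.57 − 1) = max(0, 0.47) = 0.47
(z & y) -> z = min(1, 1 − 0.47 + 0.90) = min(1, 1.43) = 1.00
z & z = max(0, 0.90 + 0.90 − 1) = max(0, 0.80) = 0.80
(z & z) -> z = min(1, 1 − 0.80 + 0.90) = min(1, 1.10) = 1.00
((z & y) -> z) -> ((z & z) -> z) = min(1, 1 − 1.00 + 1.00) = min(1, 1.00) = 1.00
~(y & y) & (((z & y) -> z) -> ((z & z) -> z)) = max(0, 0.86 + 1.00 − 1) = max(0, 0.86) = 0.86

0.86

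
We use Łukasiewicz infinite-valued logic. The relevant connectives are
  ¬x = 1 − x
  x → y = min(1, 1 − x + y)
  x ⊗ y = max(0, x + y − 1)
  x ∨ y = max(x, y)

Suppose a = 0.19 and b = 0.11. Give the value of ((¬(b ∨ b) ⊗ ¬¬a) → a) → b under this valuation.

0.11

b ∨ b = max(0.11, 0.11) = 0.11
¬(b ∨ b) = 1 − 0.11 = 0.89
¬a = 1 − 0.19 = 0.81
¬¬a = 1 − 0.81 = 0.19
¬(b ∨ b) ⊗ ¬¬a = max(0, 0.89 + 0.19 − 1) = max(0, 0.08) = 0.08
(¬(b ∨ b) ⊗ ¬¬a) → a = min(1, 1 − 0.08 + 0.19) = min(1, 1.11) = 1.00
((¬(b ∨ b) ⊗ ¬¬a) → a) → b = min(1, 1 − 1.00 + 0.11) = min(1, 0.11) = 0.11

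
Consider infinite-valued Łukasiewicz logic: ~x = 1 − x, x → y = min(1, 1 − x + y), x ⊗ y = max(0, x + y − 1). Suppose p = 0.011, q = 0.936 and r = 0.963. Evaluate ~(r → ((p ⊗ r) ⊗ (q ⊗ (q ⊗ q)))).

0.963

p ⊗ r = max(0, 0.011 + 0.963 − 1) = max(0, -0.026) = 0.000
q ⊗ q = max(0, 0.936 + 0.936 − 1) = max(0, 0.872) = 0.872
q ⊗ (q ⊗ q) = max(0, 0.936 + 0.872 − 1) = max(0, 0.808) = 0.808
(p ⊗ r) ⊗ (q ⊗ (q ⊗ q)) = max(0, 0.000 + 0.808 − 1) = max(0, -0.192) = 0.000
r → ((p ⊗ r) ⊗ (q ⊗ (q ⊗ q))) = min(1, 1 − 0.963 + 0.000) = min(1, 0.037) = 0.037
~(r → ((p ⊗ r) ⊗ (q ⊗ (q ⊗ q)))) = 1 − 0.037 = 0.963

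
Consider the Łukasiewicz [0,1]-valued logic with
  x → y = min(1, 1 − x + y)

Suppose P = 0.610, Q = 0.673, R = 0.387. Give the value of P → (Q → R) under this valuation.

1.000

Q → R = min(1, 1 − 0.673 + 0.387) = min(1, 0.714) = 0.714
P → (Q → R) = min(1, 1 − 0.610 + 0.714) = min(1, 1.104) = 1.000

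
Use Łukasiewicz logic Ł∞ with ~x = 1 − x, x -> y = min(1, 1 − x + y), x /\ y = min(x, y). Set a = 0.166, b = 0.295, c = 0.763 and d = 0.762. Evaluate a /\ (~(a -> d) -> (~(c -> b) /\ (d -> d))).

0.166

a -> d = min(1, 1 − 0.166 + 0.762) = min(1, 1.596) = 1.000
~(a -> d) = 1 − 1.000 = 0.000
c -> b = min(1, 1 − 0.763 + 0.295) = min(1, 0.532) = 0.532
~(c -> b) = 1 − 0.532 = 0.468
d -> d = min(1, 1 − 0.762 + 0.762) = min(1, 1.000) = 1.000
~(c -> b) /\ (d -> d) = min(0.468, 1.000) = 0.468
~(a -> d) -> (~(c -> b) /\ (d -> d)) = min(1, 1 − 0.000 + 0.468) = min(1, 1.468) = 1.000
a /\ (~(a -> d) -> (~(c -> b) /\ (d -> d))) = min(0.166, 1.000) = 0.166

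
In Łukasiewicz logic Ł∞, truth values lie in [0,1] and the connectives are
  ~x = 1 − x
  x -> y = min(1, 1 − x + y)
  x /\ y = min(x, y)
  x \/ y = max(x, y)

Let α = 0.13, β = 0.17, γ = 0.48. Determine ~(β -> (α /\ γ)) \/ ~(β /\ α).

0.87

α /\ γ = min(0.13, 0.48) = 0.13
β -> (α /\ γ) = min(1, 1 − 0.17 + 0.13) = min(1, 0.96) = 0.96
~(β -> (α /\ γ)) = 1 − 0.96 = 0.04
β /\ α = min(0.17, 0.13) = 0.13
~(β /\ α) = 1 − 0.13 = 0.87
~(β -> (α /\ γ)) \/ ~(β /\ α) = max(0.04, 0.87) = 0.87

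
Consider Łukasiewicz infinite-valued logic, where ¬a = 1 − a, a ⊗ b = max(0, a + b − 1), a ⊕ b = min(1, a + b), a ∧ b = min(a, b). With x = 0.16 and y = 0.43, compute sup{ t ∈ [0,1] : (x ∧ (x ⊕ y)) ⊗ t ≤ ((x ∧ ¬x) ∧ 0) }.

x ⊕ y = min(1, 0.16 + 0.43) = min(1, 0.59) = 0.59
x ∧ (x ⊕ y) = min(0.16, 0.59) = 0.16
So the left factor is x ∧ (x ⊕ y) = 0.16.
¬x = 1 − 0.16 = 0.84
x ∧ ¬x = min(0.16, 0.84) = 0.16
(x ∧ ¬x) ∧ 0 = min(0.16, 0.00) = 0.00
So the right-hand bound is (x ∧ ¬x) ∧ 0 = 0.00.
The residuum of the Łukasiewicz t-norm gives the supremum: min(1, 1 − 0.16 + 0.00).
1 − 0.16 + 0.00 = 0.84, so t = min(1, 0.84) = 0.84.
Check: 0.16 ⊗ 0.84 = max(0, 0.00) = 0.00 ≤ 0.00.

0.84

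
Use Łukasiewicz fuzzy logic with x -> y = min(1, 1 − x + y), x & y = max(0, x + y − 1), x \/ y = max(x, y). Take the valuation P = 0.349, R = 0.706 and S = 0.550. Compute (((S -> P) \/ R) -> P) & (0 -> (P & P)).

S -> P = min(1, 1 − 0.550 + 0.349) = min(1, 0.799) = 0.799
(S -> P) \/ R = max(0.799, 0.706) = 0.799
((S -> P) \/ R) -> P = min(1, 1 − 0.799 + 0.349) = min(1, 0.550) = 0.550
P & P = max(0, 0.349 + 0.349 − 1) = max(0, -0.302) = 0.000
0 -> (P & P) = min(1, 1 − 0.000 + 0.000) = min(1, 1.000) = 1.000
(((S -> P) \/ R) -> P) & (0 -> (P & P)) = max(0, 0.550 + 1.000 − 1) = max(0, 0.550) = 0.550

0.550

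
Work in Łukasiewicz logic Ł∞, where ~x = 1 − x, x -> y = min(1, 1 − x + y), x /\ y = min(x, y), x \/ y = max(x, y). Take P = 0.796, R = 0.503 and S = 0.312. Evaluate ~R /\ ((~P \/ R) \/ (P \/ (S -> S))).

0.497

~R = 1 − 0.503 = 0.497
~P = 1 − 0.796 = 0.204
~P \/ R = max(0.204, 0.503) = 0.503
S -> S = min(1, 1 − 0.312 + 0.312) = min(1, 1.000) = 1.000
P \/ (S -> S) = max(0.796, 1.000) = 1.000
(~P \/ R) \/ (P \/ (S -> S)) = max(0.503, 1.000) = 1.000
~R /\ ((~P \/ R) \/ (P \/ (S -> S))) = min(0.497, 1.000) = 0.497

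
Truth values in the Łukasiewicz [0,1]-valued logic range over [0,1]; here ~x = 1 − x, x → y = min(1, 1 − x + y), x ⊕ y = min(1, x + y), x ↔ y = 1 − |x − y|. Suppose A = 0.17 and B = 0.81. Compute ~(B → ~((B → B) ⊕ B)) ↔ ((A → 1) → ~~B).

1.00

B → B = min(1, 1 − 0.81 + 0.81) = min(1, 1.00) = 1.00
(B → B) ⊕ B = min(1, 1.00 + 0.81) = min(1, 1.81) = 1.00
~((B → B) ⊕ B) = 1 − 1.00 = 0.00
B → ~((B → B) ⊕ B) = min(1, 1 − 0.81 + 0.00) = min(1, 0.19) = 0.19
~(B → ~((B → B) ⊕ B)) = 1 − 0.19 = 0.81
A → 1 = min(1, 1 − 0.17 + 1.00) = min(1, 1.83) = 1.00
~B = 1 − 0.81 = 0.19
~~B = 1 − 0.19 = 0.81
(A → 1) → ~~B = min(1, 1 − 1.00 + 0.81) = min(1, 0.81) = 0.81
~(B → ~((B → B) ⊕ B)) ↔ ((A → 1) → ~~B) = 1 − |0.81 − 0.81| = 1 − 0.00 = 1.00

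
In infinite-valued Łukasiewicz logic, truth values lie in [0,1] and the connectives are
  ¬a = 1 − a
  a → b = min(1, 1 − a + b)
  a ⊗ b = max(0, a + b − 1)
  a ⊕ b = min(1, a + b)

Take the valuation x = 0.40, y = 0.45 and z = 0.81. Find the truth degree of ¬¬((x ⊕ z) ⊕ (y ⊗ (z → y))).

x ⊕ z = min(1, 0.40 + 0.81) = min(1, 1.21) = 1.00
z → y = min(1, 1 − 0.81 + 0.45) = min(1, 0.64) = 0.64
y ⊗ (z → y) = max(0, 0.45 + 0.64 − 1) = max(0, 0.09) = 0.09
(x ⊕ z) ⊕ (y ⊗ (z → y)) = min(1, 1.00 + 0.09) = min(1, 1.09) = 1.00
¬((x ⊕ z) ⊕ (y ⊗ (z → y))) = 1 − 1.00 = 0.00
¬¬((x ⊕ z) ⊕ (y ⊗ (z → y))) = 1 − 0.00 = 1.00

1.00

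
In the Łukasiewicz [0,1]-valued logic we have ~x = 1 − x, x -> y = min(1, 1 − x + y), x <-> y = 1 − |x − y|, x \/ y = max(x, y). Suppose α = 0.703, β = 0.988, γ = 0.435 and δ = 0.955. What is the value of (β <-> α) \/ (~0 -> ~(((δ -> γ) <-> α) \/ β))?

0.715

β <-> α = 1 − |0.988 − 0.703| = 1 − 0.285 = 0.715
~0 = 1 − 0.000 = 1.000
δ -> γ = min(1, 1 − 0.955 + 0.435) = min(1, 0.480) = 0.480
(δ -> γ) <-> α = 1 − |0.480 − 0.703| = 1 − 0.223 = 0.777
((δ -> γ) <-> α) \/ β = max(0.777, 0.988) = 0.988
~(((δ -> γ) <-> α) \/ β) = 1 − 0.988 = 0.012
~0 -> ~(((δ -> γ) <-> α) \/ β) = min(1, 1 − 1.000 + 0.012) = min(1, 0.012) = 0.012
(β <-> α) \/ (~0 -> ~(((δ -> γ) <-> α) \/ β)) = max(0.715, 0.012) = 0.715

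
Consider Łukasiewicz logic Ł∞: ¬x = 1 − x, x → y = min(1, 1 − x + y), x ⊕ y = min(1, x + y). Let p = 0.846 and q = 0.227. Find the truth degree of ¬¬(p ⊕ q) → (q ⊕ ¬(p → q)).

p ⊕ q = min(1, 0.846 + 0.227) = min(1, 1.073) = 1.000
¬(p ⊕ q) = 1 − 1.000 = 0.000
¬¬(p ⊕ q) = 1 − 0.000 = 1.000
p → q = min(1, 1 − 0.846 + 0.227) = min(1, 0.381) = 0.381
¬(p → q) = 1 − 0.381 = 0.619
q ⊕ ¬(p → q) = min(1, 0.227 + 0.619) = min(1, 0.846) = 0.846
¬¬(p ⊕ q) → (q ⊕ ¬(p → q)) = min(1, 1 − 1.000 + 0.846) = min(1, 0.846) = 0.846

0.846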